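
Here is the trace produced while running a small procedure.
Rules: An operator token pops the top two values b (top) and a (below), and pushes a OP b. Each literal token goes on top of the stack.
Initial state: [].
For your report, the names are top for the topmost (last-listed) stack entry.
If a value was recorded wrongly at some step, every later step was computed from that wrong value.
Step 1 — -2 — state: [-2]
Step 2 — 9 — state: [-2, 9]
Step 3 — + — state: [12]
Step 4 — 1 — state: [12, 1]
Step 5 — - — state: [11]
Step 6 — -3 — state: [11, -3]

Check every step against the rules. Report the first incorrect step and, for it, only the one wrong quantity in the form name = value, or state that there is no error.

step 3, top = 7

Recomputing the run from the initial state:
step 1: [-2]
step 2: [-2, 9]
step 3: [7]
step 4: [7, 1]
step 5: [6]
step 6: [6, -3]
The first disagreement with the trace is at step 3, where the value should be top = 7.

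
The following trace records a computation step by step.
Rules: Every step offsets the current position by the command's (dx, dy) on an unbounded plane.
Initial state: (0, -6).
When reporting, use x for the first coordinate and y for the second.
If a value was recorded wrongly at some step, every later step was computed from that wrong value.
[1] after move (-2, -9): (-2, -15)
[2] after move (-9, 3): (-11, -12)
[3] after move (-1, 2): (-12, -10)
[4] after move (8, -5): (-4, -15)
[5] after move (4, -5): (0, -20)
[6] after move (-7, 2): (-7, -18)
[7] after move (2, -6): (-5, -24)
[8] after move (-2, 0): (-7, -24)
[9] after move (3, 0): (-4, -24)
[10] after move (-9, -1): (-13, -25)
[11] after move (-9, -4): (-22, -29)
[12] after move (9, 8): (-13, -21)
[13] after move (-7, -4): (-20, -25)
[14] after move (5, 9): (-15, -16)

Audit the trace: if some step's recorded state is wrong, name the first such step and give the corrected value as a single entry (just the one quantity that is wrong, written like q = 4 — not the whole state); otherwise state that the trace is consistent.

1. x = 0 + (-2) = -2, y = -6 + (-9) = -15 (exactly as logged)
2. x = -2 + (-9) = -11, y = -15 + (3) = -12 (matches)
3. x = -11 + (-1) = -12, y = -12 + (2) = -10 (same as recorded)
4. x = -12 + (8) = -4, y = -10 + (-5) = -15 (no discrepancy)
5. x = -4 + (4) = 0, y = -15 + (-5) = -20 (matches)
6. x = 0 + (-7) = -7, y = -20 + (2) = -18 (consistent with the trace)
7. x = -7 + (2) = -5, y = -18 + (-6) = -24 (no discrepancy)
8. x = -5 + (-2) = -7, y = -24 + (0) = -24 (confirmed correct)
9. x = -7 + (3) = -4, y = -24 + (0) = -24 (in agreement)
10. x = -4 + (-9) = -13, y = -24 + (-1) = -25 (exactly as logged)
11. x = -13 + (-9) = -22, y = -25 + (-4) = -29 (checks out)
12. x = -22 + (9) = -13, y = -29 + (8) = -21 (confirmed correct)
13. x = -13 + (-7) = -20, y = -21 + (-4) = -25 (in agreement)
14. x = -20 + (5) = -15, y = -25 + (9) = -16 (consistent with the trace)
All steps check out; nothing to correct.

no error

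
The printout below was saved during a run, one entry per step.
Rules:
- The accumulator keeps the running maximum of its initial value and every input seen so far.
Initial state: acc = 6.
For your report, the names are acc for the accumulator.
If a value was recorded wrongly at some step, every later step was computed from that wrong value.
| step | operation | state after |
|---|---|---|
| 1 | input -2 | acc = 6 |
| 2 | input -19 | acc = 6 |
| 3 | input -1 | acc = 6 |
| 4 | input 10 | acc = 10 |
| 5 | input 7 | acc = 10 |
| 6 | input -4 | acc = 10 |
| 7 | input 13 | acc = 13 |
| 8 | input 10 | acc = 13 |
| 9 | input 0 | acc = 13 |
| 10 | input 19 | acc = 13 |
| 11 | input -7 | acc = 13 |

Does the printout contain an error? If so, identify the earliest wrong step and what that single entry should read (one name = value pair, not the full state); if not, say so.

step 10, acc = 19

Recomputing the run from the initial state:
step 1: acc = 6
step 2: acc = 6
step 3: acc = 6
step 4: acc = 10
step 5: acc = 10
step 6: acc = 10
step 7: acc = 13
step 8: acc = 13
step 9: acc = 13
step 10: acc = 19
step 11: acc = 19
The first disagreement with the printout is at step 10, where the value should be acc = 19.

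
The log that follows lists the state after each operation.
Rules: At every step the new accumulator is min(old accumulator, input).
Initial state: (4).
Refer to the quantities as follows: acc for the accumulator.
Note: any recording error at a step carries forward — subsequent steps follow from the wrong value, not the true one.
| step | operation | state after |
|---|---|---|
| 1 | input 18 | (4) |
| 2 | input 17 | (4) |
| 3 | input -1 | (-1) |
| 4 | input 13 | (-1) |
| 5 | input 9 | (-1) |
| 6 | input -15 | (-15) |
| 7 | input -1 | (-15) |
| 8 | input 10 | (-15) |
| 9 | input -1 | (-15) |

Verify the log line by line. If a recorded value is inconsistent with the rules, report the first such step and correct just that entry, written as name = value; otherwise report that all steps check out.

Step 1: acc = min(4, 18) = 4 — same as recorded.
Step 2: acc = min(4, 17) = 4 — verified.
Step 3: acc = min(4, -1) = -1 — no discrepancy.
Step 4: acc = min(-1, 13) = -1 — verified.
Step 5: acc = min(-1, 9) = -1 — matches.
Step 6: acc = min(-1, -15) = -15 — consistent with the log.
Step 7: acc = min(-15, -1) = -15 — confirmed correct.
Step 8: acc = min(-15, 10) = -15 — matches.
Step 9: acc = min(-15, -1) = -15 — same as recorded.
Every step is consistent.

no error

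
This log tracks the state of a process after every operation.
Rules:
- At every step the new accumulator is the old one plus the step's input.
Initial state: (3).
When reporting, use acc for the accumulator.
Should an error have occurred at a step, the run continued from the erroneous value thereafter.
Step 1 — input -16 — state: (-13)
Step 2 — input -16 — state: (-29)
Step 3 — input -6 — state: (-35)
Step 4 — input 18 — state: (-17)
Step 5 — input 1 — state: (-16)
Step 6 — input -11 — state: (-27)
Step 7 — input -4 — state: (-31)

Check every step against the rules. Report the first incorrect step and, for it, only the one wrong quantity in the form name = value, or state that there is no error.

Step 1: acc = 3 + -16 = -13 — confirmed correct.
Step 2: acc = -13 + -16 = -29 — verified.
Step 3: acc = -29 + -6 = -35 — in agreement.
Step 4: acc = -35 + 18 = -17 — confirmed correct.
Step 5: acc = -17 + 1 = -16 — no discrepancy.
Step 6: acc = -16 + -11 = -27 — verified.
Step 7: acc = -27 + -4 = -31 — verified.
The whole run recomputes cleanly — no discrepancies.

no error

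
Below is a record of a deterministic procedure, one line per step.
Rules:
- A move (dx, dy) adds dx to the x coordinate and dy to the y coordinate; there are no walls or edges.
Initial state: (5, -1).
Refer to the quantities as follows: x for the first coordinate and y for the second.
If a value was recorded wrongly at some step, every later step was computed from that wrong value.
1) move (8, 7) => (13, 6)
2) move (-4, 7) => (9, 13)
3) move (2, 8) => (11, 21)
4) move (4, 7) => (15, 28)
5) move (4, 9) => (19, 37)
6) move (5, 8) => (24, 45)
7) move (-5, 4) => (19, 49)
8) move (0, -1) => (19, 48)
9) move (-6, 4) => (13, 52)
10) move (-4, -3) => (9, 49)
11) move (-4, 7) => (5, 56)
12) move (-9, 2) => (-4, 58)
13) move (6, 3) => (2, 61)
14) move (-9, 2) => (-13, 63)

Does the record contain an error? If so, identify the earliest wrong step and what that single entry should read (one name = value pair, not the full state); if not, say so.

step 14, x = -7

Recomputing the run from the initial state:
step 1: x = 13, y = 6
step 2: x = 9, y = 13
step 3: x = 11, y = 21
step 4: x = 15, y = 28
step 5: x = 19, y = 37
step 6: x = 24, y = 45
step 7: x = 19, y = 49
step 8: x = 19, y = 48
step 9: x = 13, y = 52
step 10: x = 9, y = 49
step 11: x = 5, y = 56
step 12: x = -4, y = 58
step 13: x = 2, y = 61
step 14: x = -7, y = 63
The first disagreement with the record is at step 14, where the value should be x = -7.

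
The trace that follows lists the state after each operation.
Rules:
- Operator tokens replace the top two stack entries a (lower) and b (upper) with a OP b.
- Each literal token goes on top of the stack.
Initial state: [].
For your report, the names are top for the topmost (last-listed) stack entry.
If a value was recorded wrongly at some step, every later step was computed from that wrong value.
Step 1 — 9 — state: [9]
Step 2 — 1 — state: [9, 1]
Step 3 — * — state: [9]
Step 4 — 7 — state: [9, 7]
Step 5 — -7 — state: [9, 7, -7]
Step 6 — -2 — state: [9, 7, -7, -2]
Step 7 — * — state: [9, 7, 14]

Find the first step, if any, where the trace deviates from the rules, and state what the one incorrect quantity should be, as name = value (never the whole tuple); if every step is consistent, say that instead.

Step 1: push 9: top = 9 — exactly as logged.
Step 2: push 1: top = 1 — same as recorded.
Step 3: 9 * 1 = 9 — in agreement.
Step 4: push 7: top = 7 — exactly as logged.
Step 5: push -7: top = -7 — no discrepancy.
Step 6: push -2: top = -2 — agrees with the trace.
Step 7: -7 * -2 = 14 — confirmed correct.
Every step is consistent.

no error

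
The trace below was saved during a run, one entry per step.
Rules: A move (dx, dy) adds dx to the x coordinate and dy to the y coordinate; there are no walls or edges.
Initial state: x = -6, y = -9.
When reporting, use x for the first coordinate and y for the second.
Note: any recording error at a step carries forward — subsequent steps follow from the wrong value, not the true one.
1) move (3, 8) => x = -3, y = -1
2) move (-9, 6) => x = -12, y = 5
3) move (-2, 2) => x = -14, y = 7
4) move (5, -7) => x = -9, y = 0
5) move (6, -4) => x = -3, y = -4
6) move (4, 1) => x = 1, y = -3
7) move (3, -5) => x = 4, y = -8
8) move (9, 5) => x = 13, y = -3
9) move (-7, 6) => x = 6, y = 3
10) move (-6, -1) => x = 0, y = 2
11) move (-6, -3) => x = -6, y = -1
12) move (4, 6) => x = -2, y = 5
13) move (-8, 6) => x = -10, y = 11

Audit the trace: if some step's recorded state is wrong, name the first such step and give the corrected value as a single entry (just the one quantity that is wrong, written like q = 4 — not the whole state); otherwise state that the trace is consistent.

no error

step 1: x = -6 + (3) = -3, y = -9 + (8) = -1 -> checks out
step 2: x = -3 + (-9) = -12, y = -1 + (6) = 5 -> exactly as logged
step 3: x = -12 + (-2) = -14, y = 5 + (2) = 7 -> verified
step 4: x = -14 + (5) = -9, y = 7 + (-7) = 0 -> checks out
step 5: x = -9 + (6) = -3, y = 0 + (-4) = -4 -> checks out
step 6: x = -3 + (4) = 1, y = -4 + (1) = -3 -> in agreement
step 7: x = 1 + (3) = 4, y = -3 + (-5) = -8 -> matches
step 8: x = 4 + (9) = 13, y = -8 + (5) = -3 -> agrees with the trace
step 9: x = 13 + (-7) = 6, y = -3 + (6) = 3 -> checks out
step 10: x = 6 + (-6) = 0, y = 3 + (-1) = 2 -> same as recorded
step 11: x = 0 + (-6) = -6, y = 2 + (-3) = -1 -> consistent with the trace
step 12: x = -6 + (4) = -2, y = -1 + (6) = 5 -> same as recorded
step 13: x = -2 + (-8) = -10, y = 5 + (6) = 11 -> matches
Every step is consistent.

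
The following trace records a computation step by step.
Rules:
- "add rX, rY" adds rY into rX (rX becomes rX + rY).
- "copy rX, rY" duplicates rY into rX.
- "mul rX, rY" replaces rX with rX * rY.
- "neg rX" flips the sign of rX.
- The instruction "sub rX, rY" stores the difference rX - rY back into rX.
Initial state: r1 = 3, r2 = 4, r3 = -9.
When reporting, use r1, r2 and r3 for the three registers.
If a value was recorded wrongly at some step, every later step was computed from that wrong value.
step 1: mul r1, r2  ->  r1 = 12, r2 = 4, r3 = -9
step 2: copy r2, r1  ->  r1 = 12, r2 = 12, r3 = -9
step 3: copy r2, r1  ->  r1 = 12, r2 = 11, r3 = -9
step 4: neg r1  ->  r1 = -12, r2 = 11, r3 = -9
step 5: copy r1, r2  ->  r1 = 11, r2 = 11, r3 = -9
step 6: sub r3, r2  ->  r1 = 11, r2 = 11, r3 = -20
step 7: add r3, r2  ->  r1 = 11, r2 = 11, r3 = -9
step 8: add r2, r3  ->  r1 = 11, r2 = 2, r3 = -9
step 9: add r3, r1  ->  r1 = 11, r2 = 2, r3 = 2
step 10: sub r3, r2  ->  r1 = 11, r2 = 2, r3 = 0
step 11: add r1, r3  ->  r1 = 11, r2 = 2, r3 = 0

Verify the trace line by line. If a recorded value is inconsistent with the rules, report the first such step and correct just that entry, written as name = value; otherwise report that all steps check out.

step 1: r1 = 3 * 4 = 12 -> in agreement
step 2: r2 = 12 -> confirmed correct
step 3: r2 = 12 -> the trace has a different value
So the first discrepancy is step 3, where the right value is r2 = 12.

step 3, r2 = 12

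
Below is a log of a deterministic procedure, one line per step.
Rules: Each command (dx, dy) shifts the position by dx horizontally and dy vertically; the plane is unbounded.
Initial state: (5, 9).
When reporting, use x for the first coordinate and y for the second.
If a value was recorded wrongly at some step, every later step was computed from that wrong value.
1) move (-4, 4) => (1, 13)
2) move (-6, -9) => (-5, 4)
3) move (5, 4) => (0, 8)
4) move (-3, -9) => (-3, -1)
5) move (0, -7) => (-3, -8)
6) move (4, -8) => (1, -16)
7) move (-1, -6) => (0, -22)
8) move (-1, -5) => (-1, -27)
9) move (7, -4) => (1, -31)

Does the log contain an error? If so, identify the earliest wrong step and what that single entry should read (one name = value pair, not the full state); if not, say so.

step 9, x = 6

Recomputing the run from the initial state:
step 1: x = 1, y = 13
step 2: x = -5, y = 4
step 3: x = 0, y = 8
step 4: x = -3, y = -1
step 5: x = -3, y = -8
step 6: x = 1, y = -16
step 7: x = 0, y = -22
step 8: x = -1, y = -27
step 9: x = 6, y = -31
The first disagreement with the log is at step 9, where the value should be x = 6.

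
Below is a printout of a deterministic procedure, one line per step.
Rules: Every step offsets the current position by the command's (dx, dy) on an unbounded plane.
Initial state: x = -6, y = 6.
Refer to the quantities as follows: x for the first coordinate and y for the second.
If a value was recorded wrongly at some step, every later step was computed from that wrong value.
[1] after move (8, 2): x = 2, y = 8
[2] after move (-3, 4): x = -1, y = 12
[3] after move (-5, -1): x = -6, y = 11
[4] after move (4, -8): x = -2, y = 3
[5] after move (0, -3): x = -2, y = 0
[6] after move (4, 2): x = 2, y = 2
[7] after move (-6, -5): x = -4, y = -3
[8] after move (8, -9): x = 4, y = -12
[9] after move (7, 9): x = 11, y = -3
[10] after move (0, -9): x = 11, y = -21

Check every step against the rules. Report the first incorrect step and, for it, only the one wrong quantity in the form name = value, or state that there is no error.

step 10, y = -12

Recomputing the run from the initial state:
step 1: x = 2, y = 8
step 2: x = -1, y = 12
step 3: x = -6, y = 11
step 4: x = -2, y = 3
step 5: x = -2, y = 0
step 6: x = 2, y = 2
step 7: x = -4, y = -3
step 8: x = 4, y = -12
step 9: x = 11, y = -3
step 10: x = 11, y = -12
The first disagreement with the printout is at step 10, where the value should be y = -12.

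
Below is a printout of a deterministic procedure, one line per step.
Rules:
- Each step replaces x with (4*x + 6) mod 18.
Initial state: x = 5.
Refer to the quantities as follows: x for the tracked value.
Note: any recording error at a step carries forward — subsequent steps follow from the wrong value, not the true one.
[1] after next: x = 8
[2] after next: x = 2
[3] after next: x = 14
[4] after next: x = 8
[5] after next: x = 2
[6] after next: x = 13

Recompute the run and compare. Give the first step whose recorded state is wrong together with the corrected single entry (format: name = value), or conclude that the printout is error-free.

step 6, x = 14

Recomputing the run from the initial state:
step 1: x = 8
step 2: x = 2
step 3: x = 14
step 4: x = 8
step 5: x = 2
step 6: x = 14
The first disagreement with the printout is at step 6, where the value should be x = 14.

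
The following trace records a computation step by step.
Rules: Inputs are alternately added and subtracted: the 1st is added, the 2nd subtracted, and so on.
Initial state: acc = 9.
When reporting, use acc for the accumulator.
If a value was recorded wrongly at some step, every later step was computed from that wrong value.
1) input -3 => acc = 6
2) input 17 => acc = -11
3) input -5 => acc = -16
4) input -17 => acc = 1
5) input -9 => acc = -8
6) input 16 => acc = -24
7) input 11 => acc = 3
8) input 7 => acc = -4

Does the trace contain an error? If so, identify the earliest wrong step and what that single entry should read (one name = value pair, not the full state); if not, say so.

step 7, acc = -13

Recomputing the run from the initial state:
step 1: acc = 6
step 2: acc = -11
step 3: acc = -16
step 4: acc = 1
step 5: acc = -8
step 6: acc = -24
step 7: acc = -13
step 8: acc = -20
The first disagreement with the trace is at step 7, where the value should be acc = -13.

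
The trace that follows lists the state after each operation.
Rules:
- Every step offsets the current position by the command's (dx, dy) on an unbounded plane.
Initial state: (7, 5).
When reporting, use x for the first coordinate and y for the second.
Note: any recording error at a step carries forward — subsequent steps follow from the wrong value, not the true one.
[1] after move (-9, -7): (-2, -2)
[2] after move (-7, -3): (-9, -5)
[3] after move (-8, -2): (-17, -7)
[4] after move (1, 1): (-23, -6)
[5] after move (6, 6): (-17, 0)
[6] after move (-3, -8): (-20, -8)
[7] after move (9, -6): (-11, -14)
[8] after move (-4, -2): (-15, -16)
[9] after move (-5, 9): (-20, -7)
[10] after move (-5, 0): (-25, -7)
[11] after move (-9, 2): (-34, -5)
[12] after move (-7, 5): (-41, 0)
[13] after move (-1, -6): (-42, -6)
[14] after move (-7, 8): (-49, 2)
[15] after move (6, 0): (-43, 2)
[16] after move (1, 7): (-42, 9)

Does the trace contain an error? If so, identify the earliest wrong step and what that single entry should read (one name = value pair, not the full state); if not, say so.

Recomputing the run from the initial state:
step 1: x = -2, y = -2
step 2: x = -9, y = -5
step 3: x = -17, y = -7
step 4: x = -16, y = -6
step 5: x = -10, y = 0
step 6: x = -13, y = -8
step 7: x = -4, y = -14
step 8: x = -8, y = -16
step 9: x = -13, y = -7
step 10: x = -18, y = -7
step 11: x = -27, y = -5
step 12: x = -34, y = 0
step 13: x = -35, y = -6
step 14: x = -42, y = 2
step 15: x = -36, y = 2
step 16: x = -35, y = 9
The first disagreement with the trace is at step 4, where the value should be x = -16.

step 4, x = -16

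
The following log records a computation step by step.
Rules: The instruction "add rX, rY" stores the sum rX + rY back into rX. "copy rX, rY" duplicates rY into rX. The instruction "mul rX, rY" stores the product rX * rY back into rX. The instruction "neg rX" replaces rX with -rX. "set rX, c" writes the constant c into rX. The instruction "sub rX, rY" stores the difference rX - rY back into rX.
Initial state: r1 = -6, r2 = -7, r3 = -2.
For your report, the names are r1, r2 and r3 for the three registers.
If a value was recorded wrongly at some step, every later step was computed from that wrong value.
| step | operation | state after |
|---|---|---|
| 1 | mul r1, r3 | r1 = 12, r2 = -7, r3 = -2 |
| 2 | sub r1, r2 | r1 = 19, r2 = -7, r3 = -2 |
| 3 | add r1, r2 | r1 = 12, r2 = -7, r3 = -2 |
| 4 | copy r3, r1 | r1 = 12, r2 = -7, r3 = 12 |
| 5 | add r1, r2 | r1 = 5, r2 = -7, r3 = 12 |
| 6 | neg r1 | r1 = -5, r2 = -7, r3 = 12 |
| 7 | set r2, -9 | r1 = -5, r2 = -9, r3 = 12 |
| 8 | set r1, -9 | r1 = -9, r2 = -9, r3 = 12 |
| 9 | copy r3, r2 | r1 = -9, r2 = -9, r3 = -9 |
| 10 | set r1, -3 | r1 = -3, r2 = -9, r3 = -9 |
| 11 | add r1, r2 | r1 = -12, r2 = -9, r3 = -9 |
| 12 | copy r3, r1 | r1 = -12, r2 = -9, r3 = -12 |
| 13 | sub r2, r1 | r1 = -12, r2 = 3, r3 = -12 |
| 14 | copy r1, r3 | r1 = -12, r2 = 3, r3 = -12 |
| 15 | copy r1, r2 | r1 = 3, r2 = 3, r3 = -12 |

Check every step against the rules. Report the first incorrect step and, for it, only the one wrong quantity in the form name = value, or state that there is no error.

no error

Recomputing the run from the initial state:
step 1: r1 = 12, r2 = -7, r3 = -2
step 2: r1 = 19, r2 = -7, r3 = -2
step 3: r1 = 12, r2 = -7, r3 = -2
step 4: r1 = 12, r2 = -7, r3 = 12
step 5: r1 = 5, r2 = -7, r3 = 12
step 6: r1 = -5, r2 = -7, r3 = 12
step 7: r1 = -5, r2 = -9, r3 = 12
step 8: r1 = -9, r2 = -9, r3 = 12
step 9: r1 = -9, r2 = -9, r3 = -9
step 10: r1 = -3, r2 = -9, r3 = -9
step 11: r1 = -12, r2 = -9, r3 = -9
step 12: r1 = -12, r2 = -9, r3 = -12
step 13: r1 = -12, r2 = 3, r3 = -12
step 14: r1 = -12, r2 = 3, r3 = -12
step 15: r1 = 3, r2 = 3, r3 = -12
This matches the log at every step.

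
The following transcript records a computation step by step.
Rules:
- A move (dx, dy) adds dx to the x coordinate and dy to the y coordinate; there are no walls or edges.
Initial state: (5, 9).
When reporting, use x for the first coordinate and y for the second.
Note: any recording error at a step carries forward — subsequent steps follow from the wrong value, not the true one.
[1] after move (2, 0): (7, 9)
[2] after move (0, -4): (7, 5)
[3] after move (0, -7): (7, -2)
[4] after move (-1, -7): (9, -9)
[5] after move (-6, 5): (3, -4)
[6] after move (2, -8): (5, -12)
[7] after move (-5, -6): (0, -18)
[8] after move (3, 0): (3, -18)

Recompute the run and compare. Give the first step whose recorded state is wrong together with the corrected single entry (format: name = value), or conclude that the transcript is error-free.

step 4, x = 6

Step 1: x = 5 + (2) = 7, y = 9 + (0) = 9 — same as recorded.
Step 2: x = 7 + (0) = 7, y = 9 + (-4) = 5 — in agreement.
Step 3: x = 7 + (0) = 7, y = 5 + (-7) = -2 — no discrepancy.
Step 4: x = 7 + (-1) = 6, y = -2 + (-7) = -9 — a discrepancy with the transcript.
So the first discrepancy is step 4, where the right value is x = 6.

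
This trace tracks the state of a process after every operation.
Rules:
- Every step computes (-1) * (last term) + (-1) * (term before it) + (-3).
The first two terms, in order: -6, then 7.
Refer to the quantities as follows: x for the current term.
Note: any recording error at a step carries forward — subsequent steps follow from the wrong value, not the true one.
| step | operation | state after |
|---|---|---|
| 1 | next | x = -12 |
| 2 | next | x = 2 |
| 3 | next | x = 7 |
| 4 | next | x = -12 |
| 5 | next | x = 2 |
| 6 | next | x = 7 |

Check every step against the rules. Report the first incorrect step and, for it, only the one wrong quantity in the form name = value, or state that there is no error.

step 1, x = -4

Recomputing the run from the initial state:
step 1: x = -4
step 2: x = -6
step 3: x = 7
step 4: x = -4
step 5: x = -6
step 6: x = 7
The first disagreement with the trace is at step 1, where the value should be x = -4.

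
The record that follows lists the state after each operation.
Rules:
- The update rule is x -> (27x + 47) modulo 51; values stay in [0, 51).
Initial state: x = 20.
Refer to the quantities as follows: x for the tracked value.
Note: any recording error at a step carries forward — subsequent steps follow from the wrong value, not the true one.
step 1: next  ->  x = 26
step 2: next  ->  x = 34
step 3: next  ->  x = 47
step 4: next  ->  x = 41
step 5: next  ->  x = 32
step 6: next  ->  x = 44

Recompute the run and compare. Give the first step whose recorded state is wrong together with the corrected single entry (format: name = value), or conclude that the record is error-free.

step 2, x = 35

Recomputing the run from the initial state:
step 1: x = 26
step 2: x = 35
step 3: x = 23
step 4: x = 5
step 5: x = 29
step 6: x = 14
The first disagreement with the record is at step 2, where the value should be x = 35.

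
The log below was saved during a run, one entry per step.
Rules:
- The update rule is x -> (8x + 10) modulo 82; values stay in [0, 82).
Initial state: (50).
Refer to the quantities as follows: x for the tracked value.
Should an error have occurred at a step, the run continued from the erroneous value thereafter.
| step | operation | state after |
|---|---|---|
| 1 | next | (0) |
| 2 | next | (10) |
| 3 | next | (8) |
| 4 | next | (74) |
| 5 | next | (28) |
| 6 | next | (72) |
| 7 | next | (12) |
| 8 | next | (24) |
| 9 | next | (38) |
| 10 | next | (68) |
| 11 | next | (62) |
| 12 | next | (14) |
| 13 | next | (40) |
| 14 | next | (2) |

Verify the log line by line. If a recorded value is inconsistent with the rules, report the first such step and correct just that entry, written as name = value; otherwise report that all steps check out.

step 6, x = 70

Recomputing the run from the initial state:
step 1: x = 0
step 2: x = 10
step 3: x = 8
step 4: x = 74
step 5: x = 28
step 6: x = 70
step 7: x = 78
step 8: x = 60
step 9: x = 80
step 10: x = 76
step 11: x = 44
step 12: x = 34
step 13: x = 36
step 14: x = 52
The first disagreement with the log is at step 6, where the value should be x = 70.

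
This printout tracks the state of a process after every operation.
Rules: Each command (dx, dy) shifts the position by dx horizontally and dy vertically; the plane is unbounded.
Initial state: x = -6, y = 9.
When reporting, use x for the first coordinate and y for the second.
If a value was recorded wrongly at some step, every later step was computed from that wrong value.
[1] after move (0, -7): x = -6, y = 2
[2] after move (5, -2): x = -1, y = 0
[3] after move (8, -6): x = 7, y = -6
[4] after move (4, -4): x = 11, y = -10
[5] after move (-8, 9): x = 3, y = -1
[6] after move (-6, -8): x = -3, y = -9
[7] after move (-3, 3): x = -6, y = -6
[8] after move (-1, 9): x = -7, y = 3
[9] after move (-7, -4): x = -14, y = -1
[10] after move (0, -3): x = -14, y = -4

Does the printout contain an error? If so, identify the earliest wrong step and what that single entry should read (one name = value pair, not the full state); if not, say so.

Recomputing the run from the initial state:
step 1: x = -6, y = 2
step 2: x = -1, y = 0
step 3: x = 7, y = -6
step 4: x = 11, y = -10
step 5: x = 3, y = -1
step 6: x = -3, y = -9
step 7: x = -6, y = -6
step 8: x = -7, y = 3
step 9: x = -14, y = -1
step 10: x = -14, y = -4
This matches the printout at every step.

no error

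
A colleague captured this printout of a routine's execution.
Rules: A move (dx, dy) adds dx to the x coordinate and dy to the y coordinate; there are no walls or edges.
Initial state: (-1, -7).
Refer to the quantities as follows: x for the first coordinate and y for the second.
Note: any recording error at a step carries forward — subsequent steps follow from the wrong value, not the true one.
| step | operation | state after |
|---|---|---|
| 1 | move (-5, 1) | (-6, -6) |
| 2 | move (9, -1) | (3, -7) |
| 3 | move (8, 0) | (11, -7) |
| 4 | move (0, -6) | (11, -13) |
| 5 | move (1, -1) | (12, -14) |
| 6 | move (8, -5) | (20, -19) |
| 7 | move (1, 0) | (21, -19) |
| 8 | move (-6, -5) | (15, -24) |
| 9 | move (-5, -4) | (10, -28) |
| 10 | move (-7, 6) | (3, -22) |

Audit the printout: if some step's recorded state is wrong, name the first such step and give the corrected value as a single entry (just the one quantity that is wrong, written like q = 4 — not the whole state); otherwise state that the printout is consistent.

no error

Recomputing the run from the initial state:
step 1: x = -6, y = -6
step 2: x = 3, y = -7
step 3: x = 11, y = -7
step 4: x = 11, y = -13
step 5: x = 12, y = -14
step 6: x = 20, y = -19
step 7: x = 21, y = -19
step 8: x = 15, y = -24
step 9: x = 10, y = -28
step 10: x = 3, y = -22
This matches the printout at every step.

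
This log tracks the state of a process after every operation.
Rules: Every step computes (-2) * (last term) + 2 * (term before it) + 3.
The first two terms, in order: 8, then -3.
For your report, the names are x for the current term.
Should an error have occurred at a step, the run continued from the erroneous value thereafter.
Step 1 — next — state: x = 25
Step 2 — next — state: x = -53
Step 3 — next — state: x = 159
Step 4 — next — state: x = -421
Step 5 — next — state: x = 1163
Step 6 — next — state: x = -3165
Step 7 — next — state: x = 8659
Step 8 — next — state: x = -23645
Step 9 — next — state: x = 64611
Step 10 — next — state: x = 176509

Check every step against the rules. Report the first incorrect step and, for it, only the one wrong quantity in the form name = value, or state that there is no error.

step 10, x = -176509

Recomputing the run from the initial state:
step 1: x = 25
step 2: x = -53
step 3: x = 159
step 4: x = -421
step 5: x = 1163
step 6: x = -3165
step 7: x = 8659
step 8: x = -23645
step 9: x = 64611
step 10: x = -176509
The first disagreement with the log is at step 10, where the value should be x = -176509.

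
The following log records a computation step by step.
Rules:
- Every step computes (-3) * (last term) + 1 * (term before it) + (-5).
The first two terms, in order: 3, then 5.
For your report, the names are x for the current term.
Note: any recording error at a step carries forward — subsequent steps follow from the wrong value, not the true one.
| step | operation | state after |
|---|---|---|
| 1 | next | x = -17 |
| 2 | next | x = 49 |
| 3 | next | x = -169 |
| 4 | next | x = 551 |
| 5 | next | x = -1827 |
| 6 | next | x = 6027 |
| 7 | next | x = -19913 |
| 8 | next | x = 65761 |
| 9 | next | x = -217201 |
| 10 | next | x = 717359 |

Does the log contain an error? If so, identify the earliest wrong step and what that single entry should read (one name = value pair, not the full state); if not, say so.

1. x = -3*(5) + (1)*(3) + (-5) = -17 (agrees with the log)
2. x = -3*(-17) + (1)*(5) + (-5) = 51 (the log disagrees here)
First deviation found at step 2; the corrected entry is x = 51.

step 2, x = 51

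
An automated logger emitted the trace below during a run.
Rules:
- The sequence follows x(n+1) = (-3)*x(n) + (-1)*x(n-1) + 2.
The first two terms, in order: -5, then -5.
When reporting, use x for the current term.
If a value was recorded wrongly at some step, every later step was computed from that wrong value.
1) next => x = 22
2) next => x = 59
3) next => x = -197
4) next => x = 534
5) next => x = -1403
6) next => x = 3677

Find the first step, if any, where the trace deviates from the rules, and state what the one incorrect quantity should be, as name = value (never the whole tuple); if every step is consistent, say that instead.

Recomputing the run from the initial state:
step 1: x = 22
step 2: x = -59
step 3: x = 157
step 4: x = -410
step 5: x = 1075
step 6: x = -2813
The first disagreement with the trace is at step 2, where the value should be x = -59.

step 2, x = -59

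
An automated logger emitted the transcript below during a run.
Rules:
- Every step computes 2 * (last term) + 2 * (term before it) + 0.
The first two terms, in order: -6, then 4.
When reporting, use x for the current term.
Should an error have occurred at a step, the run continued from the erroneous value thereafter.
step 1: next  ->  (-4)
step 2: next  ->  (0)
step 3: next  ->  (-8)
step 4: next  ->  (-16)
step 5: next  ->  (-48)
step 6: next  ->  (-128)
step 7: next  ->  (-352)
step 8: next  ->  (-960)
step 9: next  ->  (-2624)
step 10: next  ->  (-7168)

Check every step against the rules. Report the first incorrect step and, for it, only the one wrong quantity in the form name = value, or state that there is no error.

Recomputing the run from the initial state:
step 1: x = -4
step 2: x = 0
step 3: x = -8
step 4: x = -16
step 5: x = -48
step 6: x = -128
step 7: x = -352
step 8: x = -960
step 9: x = -2624
step 10: x = -7168
This matches the transcript at every step.

no error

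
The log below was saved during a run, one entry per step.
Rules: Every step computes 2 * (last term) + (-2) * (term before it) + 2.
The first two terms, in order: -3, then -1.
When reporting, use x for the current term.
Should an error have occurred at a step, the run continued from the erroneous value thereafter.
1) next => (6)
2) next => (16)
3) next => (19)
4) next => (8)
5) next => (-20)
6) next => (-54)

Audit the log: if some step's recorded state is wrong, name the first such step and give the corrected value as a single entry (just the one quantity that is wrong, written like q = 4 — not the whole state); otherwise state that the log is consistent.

step 3, x = 22

1. x = 2*(-1) + (-2)*(-3) + (2) = 6 (confirmed correct)
2. x = 2*(6) + (-2)*(-1) + (2) = 16 (agrees with the log)
3. x = 2*(16) + (-2)*(6) + (2) = 22 (not what was recorded)
That makes step 3 the first incorrect line — x = 22 is what it should show.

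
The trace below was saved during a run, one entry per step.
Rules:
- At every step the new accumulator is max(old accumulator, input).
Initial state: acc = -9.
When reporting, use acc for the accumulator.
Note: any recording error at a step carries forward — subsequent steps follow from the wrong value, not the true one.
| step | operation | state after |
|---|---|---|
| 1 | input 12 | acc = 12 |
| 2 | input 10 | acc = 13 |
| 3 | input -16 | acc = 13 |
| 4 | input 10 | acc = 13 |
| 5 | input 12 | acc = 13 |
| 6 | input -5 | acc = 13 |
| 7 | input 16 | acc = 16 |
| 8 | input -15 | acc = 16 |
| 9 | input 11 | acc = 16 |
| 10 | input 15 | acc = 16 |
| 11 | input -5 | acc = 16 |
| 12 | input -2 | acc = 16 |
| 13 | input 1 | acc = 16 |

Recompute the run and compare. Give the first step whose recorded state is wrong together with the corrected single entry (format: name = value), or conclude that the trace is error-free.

Recomputing the run from the initial state:
step 1: acc = 12
step 2: acc = 12
step 3: acc = 12
step 4: acc = 12
step 5: acc = 12
step 6: acc = 12
step 7: acc = 16
step 8: acc = 16
step 9: acc = 16
step 10: acc = 16
step 11: acc = 16
step 12: acc = 16
step 13: acc = 16
The first disagreement with the trace is at step 2, where the value should be acc = 12.

step 2, acc = 12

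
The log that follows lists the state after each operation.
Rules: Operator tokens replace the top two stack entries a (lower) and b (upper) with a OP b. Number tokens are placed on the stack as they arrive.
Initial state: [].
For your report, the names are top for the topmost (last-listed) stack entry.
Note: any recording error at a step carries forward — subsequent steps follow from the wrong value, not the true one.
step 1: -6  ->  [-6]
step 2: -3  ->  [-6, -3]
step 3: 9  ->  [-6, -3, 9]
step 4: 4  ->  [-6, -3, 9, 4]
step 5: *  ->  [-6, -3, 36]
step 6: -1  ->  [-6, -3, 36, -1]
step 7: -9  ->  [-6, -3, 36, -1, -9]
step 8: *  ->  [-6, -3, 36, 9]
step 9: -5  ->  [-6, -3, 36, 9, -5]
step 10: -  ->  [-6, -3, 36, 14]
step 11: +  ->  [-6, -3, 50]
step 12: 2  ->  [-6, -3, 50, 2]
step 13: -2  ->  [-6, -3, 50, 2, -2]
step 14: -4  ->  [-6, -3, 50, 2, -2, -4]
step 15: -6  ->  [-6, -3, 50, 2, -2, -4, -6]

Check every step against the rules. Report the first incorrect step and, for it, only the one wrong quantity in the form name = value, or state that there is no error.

1. push -6: top = -6 (same as recorded)
2. push -3: top = -3 (in agreement)
3. push 9: top = 9 (same as recorded)
4. push 4: top = 4 (verified)
5. 9 * 4 = 36 (confirmed correct)
6. push -1: top = -1 (consistent with the log)
7. push -9: top = -9 (consistent with the log)
8. -1 * -9 = 9 (no discrepancy)
9. push -5: top = -5 (confirmed correct)
10. 9 - -5 = 14 (confirmed correct)
11. 36 + 14 = 50 (no discrepancy)
12. push 2: top = 2 (checks out)
13. push -2: top = -2 (agrees with the log)
14. push -4: top = -4 (consistent with the log)
15. push -6: top = -6 (same as recorded)
All entries verified; no error found.

no error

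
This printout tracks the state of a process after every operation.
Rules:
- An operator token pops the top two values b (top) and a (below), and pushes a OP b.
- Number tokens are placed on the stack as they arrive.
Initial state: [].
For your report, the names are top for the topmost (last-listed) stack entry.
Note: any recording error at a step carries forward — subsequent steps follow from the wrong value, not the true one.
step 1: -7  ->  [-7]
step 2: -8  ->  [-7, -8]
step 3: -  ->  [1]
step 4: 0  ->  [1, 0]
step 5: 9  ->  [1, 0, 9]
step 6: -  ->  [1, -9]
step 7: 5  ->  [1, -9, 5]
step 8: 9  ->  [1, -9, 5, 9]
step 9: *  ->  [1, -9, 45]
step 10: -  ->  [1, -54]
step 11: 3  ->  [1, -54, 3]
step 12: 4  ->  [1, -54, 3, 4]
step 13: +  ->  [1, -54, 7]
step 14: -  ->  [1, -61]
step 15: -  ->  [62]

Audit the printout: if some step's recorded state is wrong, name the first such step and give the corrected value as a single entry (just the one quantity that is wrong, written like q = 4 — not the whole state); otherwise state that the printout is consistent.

no error

Recomputing the run from the initial state:
step 1: [-7]
step 2: [-7, -8]
step 3: [1]
step 4: [1, 0]
step 5: [1, 0, 9]
step 6: [1, -9]
step 7: [1, -9, 5]
step 8: [1, -9, 5, 9]
step 9: [1, -9, 45]
step 10: [1, -54]
step 11: [1, -54, 3]
step 12: [1, -54, 3, 4]
step 13: [1, -54, 7]
step 14: [1, -61]
step 15: [62]
This matches the printout at every step.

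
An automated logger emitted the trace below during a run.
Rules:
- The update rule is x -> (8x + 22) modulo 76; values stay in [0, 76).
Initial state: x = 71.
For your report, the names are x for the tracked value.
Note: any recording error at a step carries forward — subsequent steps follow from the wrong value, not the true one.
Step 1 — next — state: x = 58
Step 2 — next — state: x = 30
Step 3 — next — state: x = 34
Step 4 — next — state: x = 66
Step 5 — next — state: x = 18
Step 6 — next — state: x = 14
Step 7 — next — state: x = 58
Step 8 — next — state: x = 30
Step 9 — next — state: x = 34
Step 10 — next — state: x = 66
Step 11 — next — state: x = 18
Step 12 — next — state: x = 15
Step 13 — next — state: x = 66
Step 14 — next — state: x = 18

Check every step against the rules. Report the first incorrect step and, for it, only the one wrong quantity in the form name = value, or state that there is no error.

step 12, x = 14

Recomputing the run from the initial state:
step 1: x = 58
step 2: x = 30
step 3: x = 34
step 4: x = 66
step 5: x = 18
step 6: x = 14
step 7: x = 58
step 8: x = 30
step 9: x = 34
step 10: x = 66
step 11: x = 18
step 12: x = 14
step 13: x = 58
step 14: x = 30
The first disagreement with the trace is at step 12, where the value should be x = 14.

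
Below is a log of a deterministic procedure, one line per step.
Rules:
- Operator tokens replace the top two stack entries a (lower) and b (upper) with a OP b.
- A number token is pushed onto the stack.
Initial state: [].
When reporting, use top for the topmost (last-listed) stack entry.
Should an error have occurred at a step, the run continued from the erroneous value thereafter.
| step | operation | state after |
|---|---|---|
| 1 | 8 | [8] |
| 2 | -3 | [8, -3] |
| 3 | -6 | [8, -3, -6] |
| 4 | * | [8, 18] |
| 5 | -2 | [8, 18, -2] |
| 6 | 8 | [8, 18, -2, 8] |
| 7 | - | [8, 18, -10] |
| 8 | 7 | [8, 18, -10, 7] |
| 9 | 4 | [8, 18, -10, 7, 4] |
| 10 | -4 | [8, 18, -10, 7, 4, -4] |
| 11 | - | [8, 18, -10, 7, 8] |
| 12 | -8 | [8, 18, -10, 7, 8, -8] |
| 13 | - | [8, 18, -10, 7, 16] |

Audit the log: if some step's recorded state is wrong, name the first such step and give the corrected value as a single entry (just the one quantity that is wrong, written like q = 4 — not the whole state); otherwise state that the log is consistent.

no error

1. push 8: top = 8 (matches)
2. push -3: top = -3 (agrees with the log)
3. push -6: top = -6 (checks out)
4. -3 * -6 = 18 (in agreement)
5. push -2: top = -2 (same as recorded)
6. push 8: top = 8 (in agreement)
7. -2 - 8 = -10 (same as recorded)
8. push 7: top = 7 (same as recorded)
9. push 4: top = 4 (no discrepancy)
10. push -4: top = -4 (matches)
11. 4 - -4 = 8 (exactly as logged)
12. push -8: top = -8 (confirmed correct)
13. 8 - -8 = 16 (consistent with the log)
Nothing is out of place; the run is error-free.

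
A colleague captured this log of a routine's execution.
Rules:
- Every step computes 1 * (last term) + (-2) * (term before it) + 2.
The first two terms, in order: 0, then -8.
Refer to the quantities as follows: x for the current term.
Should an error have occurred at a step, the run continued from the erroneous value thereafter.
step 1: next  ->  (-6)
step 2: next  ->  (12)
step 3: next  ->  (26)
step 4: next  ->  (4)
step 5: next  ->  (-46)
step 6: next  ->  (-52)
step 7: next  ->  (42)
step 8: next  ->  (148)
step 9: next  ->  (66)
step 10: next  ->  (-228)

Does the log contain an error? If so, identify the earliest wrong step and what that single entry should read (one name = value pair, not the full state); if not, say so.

no error

Step 1: x = 1*(-8) + (-2)*(0) + (2) = -6 — agrees with the log.
Step 2: x = 1*(-6) + (-2)*(-8) + (2) = 12 — checks out.
Step 3: x = 1*(12) + (-2)*(-6) + (2) = 26 — confirmed correct.
Step 4: x = 1*(26) + (-2)*(12) + (2) = 4 — in agreement.
Step 5: x = 1*(4) + (-2)*(26) + (2) = -46 — in agreement.
Step 6: x = 1*(-46) + (-2)*(4) + (2) = -52 — checks out.
Step 7: x = 1*(-52) + (-2)*(-46) + (2) = 42 — checks out.
Step 8: x = 1*(42) + (-2)*(-52) + (2) = 148 — agrees with the log.
Step 9: x = 1*(148) + (-2)*(42) + (2) = 66 — same as recorded.
Step 10: x = 1*(66) + (-2)*(148) + (2) = -228 — matches.
Nothing is out of place; the run is error-free.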